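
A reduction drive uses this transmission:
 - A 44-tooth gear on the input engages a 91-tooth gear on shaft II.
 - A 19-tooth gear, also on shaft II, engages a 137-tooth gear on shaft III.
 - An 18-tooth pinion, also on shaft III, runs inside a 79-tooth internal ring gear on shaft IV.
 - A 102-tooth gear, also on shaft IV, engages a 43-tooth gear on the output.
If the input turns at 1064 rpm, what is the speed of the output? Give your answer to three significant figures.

the input → shaft II (gear mesh, 91/44): 1064 ÷ 2.0682 = 514.46 rpm
shaft II → shaft III (gear mesh, 137/19): 514.46 ÷ 7.2105 = 71.349 rpm
shaft III → shaft IV (internal gear, 79/18): 71.349 ÷ 4.3889 = 16.257 rpm
shaft IV → the output (gear mesh, 43/102): 16.257 ÷ 0.42157 = 38.562 rpm

38.6 rpm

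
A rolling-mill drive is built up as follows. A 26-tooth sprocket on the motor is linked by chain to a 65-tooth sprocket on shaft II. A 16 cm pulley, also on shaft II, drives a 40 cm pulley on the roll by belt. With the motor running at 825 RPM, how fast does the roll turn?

chain 65/26 = 2.5 → 825/2.5 = 330 RPM
belt 40/16 = 2.5 → 330/2.5 = 132 RPM

132 RPM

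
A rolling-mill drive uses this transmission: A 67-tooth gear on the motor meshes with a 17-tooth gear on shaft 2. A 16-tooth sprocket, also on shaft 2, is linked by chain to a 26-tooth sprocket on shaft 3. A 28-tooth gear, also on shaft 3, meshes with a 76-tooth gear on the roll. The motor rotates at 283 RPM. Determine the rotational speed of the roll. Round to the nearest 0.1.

Gear mesh: ratio = 17/67 = 0.25373, so shaft 2 turns at 283 / 0.25373 = 1115.4 RPM.
Chain: ratio = 26/16 = 1.625, so shaft 3 turns at 1115.4 / 1.625 = 686.37 RPM.
Gear mesh: ratio = 76/28 = 2.7143, so the roll turns at 686.37 / 2.7143 = 252.87 RPM.

252.9 RPM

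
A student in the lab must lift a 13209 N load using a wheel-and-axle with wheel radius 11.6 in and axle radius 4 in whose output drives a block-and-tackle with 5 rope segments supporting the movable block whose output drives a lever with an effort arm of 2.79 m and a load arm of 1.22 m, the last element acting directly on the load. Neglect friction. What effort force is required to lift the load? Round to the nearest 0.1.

398.3 N

Wheel-and-axle MA = R/r = 11.6/4 = 2.9.
Block-and-tackle MA = number of supporting rope parts = 5.
Lever MA = effort arm / load arm = 2.79/1.22 = 2.2869.
Combined ideal MA = 2.9 × 5 × 2.2869 = 33.16.
Effort = load / MA = 13209 / 33.16 = 398.34 N.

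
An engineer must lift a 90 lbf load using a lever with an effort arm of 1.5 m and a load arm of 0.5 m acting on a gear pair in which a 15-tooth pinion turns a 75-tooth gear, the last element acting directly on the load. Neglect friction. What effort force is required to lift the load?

6 lbf

Lever MA = effort arm / load arm = 1.5/0.5 = 3.
Gear pair MA = 75/15 = 5.
Combined ideal MA = 3 × 5 = 15.
Effort = load / MA = 90 / 15 = 6 lbf.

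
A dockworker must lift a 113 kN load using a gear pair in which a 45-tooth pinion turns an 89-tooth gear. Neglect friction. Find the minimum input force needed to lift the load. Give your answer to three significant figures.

Gear pair MA = 89/45 = 1.9778.
Effort = load / MA = 113 / 1.9778 = 57.135 kN.

57.1 kN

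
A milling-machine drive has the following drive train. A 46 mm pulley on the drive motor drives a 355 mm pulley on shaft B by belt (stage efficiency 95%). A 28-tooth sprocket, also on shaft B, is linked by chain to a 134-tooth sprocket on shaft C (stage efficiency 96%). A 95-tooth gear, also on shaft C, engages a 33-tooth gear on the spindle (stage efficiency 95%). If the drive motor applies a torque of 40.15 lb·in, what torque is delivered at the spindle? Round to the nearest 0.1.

Belt: ratio = 355/46 = 7.7174; torque at shaft B = 40.15 × 7.7174 × 0.95 = 294.36 lb·in.
Chain: ratio = 134/28 = 4.7857; torque at shaft C = 294.36 × 4.7857 × 0.96 = 1352.4 lb·in.
Gear mesh: ratio = 33/95 = 0.34737; torque at the spindle = 1352.4 × 0.34737 × 0.95 = 446.28 lb·in.

446.3 lb·in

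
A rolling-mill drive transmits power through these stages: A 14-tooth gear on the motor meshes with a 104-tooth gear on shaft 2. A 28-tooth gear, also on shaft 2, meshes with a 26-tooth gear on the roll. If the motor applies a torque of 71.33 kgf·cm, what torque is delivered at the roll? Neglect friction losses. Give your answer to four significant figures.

After the gear mesh (104/14): 71.33 × 7.4286 = 529.88 kgf·cm
After the gear mesh (26/28): 529.88 × 0.92857 = 492.03 kgf·cm

492.0 kgf·cm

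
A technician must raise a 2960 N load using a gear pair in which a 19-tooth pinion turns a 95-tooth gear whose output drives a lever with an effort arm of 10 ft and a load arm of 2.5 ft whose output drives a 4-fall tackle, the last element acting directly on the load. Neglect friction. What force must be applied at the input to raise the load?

Gear pair MA = 95/19 = 5.
Lever MA = effort arm / load arm = 10/2.5 = 4.
Block-and-tackle MA = number of supporting rope parts = 4.
Combined ideal MA = 5 × 4 × 4 = 80.
Effort = load / MA = 2960 / 80 = 37 N.

37 N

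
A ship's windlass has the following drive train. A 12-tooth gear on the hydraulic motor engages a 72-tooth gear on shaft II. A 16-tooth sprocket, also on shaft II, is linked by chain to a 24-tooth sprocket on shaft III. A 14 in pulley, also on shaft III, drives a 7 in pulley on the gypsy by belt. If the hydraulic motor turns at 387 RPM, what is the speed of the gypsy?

86 RPM

Gear mesh: ratio = 72/12 = 6, so shaft II turns at 387 / 6 = 64.5 RPM.
Chain: ratio = 24/16 = 1.5, so shaft III turns at 64.5 / 1.5 = 43 RPM.
Belt: ratio = 7/14 = 0.5, so the gypsy turns at 43 / 0.5 = 86 RPM.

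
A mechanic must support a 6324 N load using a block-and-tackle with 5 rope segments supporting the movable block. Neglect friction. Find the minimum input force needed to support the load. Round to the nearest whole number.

1265 N

Block-and-tackle MA = number of supporting rope parts = 5.
Effort = load / MA = 6324 / 5 = 1264.8 N.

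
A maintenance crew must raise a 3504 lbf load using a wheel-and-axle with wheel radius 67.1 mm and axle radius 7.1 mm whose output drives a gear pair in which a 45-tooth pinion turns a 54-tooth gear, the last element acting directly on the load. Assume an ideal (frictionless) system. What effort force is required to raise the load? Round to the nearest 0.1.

Wheel-and-axle MA = R/r = 67.1/7.1 = 9.4507.
Gear pair MA = 54/45 = 1.2.
Combined ideal MA = 9.4507 × 1.2 = 11.341.
Effort = load / MA = 3504 / 11.341 = 308.97 lbf.

309.0 lbf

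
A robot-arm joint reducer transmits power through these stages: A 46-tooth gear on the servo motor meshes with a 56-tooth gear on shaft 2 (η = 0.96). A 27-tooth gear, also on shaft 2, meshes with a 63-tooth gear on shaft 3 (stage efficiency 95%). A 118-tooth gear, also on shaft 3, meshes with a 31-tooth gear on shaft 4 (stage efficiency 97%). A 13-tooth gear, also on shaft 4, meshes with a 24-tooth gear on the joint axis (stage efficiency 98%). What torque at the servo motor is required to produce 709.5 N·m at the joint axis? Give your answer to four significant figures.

594.0 N·m

Overall ratio R = 1.2174 × 2.3333 × 0.26271 × 1.8462 = 1.3777; overall efficiency η = 0.96 × 0.95 × 0.97 × 0.98 = 0.8669.
Input torque = output torque / (R × η) = 709.5 / (1.3777 × 0.8669) = 594.03 N·m.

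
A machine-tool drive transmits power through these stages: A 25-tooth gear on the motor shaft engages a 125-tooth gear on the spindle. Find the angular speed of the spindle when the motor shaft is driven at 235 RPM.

gear mesh 125/25 = 5 → 235/5 = 47 RPM

47 RPM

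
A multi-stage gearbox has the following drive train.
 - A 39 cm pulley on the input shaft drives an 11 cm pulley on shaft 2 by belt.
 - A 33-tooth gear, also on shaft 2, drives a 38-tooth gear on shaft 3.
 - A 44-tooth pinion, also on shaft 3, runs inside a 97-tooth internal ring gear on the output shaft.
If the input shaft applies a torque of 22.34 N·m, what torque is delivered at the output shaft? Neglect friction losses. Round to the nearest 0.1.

Belt: ratio = 11/39 = 0.28205; torque at shaft 2 = 22.34 × 0.28205 = 6.301 N·m.
Gear mesh: ratio = 38/33 = 1.1515; torque at shaft 3 = 6.301 × 1.1515 = 7.2557 N·m.
Internal gear: ratio = 97/44 = 2.2045; torque at the output shaft = 7.2557 × 2.2045 = 15.996 N·m.

16.0 N·m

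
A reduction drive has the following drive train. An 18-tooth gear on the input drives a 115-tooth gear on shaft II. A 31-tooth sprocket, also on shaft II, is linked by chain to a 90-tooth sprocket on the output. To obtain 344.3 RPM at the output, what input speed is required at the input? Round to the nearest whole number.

Overall ratio R = 6.3889 × 2.9032 = 18.548.
Required input speed = output speed × R = 344.3 × 18.548 = 6386.2 RPM.

6386 RPM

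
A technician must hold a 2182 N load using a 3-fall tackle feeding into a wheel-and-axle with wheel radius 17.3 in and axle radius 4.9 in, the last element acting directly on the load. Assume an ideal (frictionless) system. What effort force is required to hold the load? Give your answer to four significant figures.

Block-and-tackle MA = number of supporting rope parts = 3.
Wheel-and-axle MA = R/r = 17.3/4.9 = 3.5306.
Combined ideal MA = 3 × 3.5306 = 10.592.
Effort = load / MA = 2182 / 10.592 = 206.01 N.

206.0 N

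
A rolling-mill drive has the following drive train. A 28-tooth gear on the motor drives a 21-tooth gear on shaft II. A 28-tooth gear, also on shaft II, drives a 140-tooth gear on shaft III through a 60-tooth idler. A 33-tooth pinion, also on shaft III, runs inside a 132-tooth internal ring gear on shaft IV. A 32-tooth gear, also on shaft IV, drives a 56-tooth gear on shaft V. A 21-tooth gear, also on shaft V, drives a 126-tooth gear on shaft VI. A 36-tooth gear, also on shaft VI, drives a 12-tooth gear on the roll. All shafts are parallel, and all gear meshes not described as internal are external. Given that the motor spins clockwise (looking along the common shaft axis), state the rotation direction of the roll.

clockwise

the motor → shaft II: external mesh, 1 reversal → CCW.
shaft II → shaft III: driver → idler → driven is 2 external meshes, 2 reversals → CCW.
shaft III → shaft IV: internal mesh, same direction → CCW.
shaft IV → shaft V: external mesh, 1 reversal → CW.
shaft V → shaft VI: external mesh, 1 reversal → CCW.
shaft VI → the roll: external mesh, 1 reversal → CW.
6 reversals in total — an even number — so the roll turns the same way as the motor.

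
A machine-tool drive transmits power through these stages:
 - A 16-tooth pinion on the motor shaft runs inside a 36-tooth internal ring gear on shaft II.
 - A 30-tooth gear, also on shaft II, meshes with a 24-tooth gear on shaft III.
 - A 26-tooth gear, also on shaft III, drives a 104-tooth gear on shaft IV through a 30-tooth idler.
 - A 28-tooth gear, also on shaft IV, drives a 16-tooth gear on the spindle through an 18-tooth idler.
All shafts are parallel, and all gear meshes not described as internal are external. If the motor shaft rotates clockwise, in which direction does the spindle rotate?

the motor shaft → shaft II: internal mesh, same direction → CW.
shaft II → shaft III: external mesh, 1 reversal → CCW.
shaft III → shaft IV: driver → idler → driven is 2 external meshes, 2 reversals → CCW.
shaft IV → the spindle: driver → idler → driven is 2 external meshes, 2 reversals → CCW.
5 reversals in total — an odd number — so the spindle turns opposite to the motor shaft.

counterclockwise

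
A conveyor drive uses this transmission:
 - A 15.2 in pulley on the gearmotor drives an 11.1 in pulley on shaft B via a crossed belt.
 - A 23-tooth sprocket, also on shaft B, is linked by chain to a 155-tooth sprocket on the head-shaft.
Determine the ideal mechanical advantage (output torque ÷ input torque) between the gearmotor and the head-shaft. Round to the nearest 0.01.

Each stage contributes driven/driver: belt 11.1/15.2 = 0.73026, chain 155/23 = 6.7391.
Overall: 0.73026 × 6.7391 = 4.9213.

4.92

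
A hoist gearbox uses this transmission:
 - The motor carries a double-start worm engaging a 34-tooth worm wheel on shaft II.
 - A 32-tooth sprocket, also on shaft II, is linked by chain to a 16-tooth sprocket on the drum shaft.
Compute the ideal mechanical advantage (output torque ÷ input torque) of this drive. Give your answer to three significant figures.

8.50

Each stage contributes driven/driver: worm 34/2 = 17, chain 16/32 = 0.5.
Overall: 17 × 0.5 = 8.5.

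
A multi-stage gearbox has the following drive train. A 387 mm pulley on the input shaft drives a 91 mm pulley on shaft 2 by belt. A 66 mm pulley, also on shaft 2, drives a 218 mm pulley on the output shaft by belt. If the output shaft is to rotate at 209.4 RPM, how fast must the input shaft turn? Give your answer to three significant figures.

Overall ratio R = 0.23514 × 3.303 = 0.77668.
Required input speed = output speed × R = 209.4 × 0.77668 = 162.64 RPM.

163 RPM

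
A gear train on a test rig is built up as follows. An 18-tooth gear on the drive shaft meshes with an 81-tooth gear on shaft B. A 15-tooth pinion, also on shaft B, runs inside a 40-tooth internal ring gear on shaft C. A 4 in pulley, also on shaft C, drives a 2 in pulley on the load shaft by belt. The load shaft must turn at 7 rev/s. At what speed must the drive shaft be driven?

42 rev/s

Overall ratio R = 4.5 × 2.6667 × 0.5 = 6.
Required input speed = output speed × R = 7 × 6 = 42 rev/s.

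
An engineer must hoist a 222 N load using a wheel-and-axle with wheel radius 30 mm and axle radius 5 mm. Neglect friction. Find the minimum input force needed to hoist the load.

Wheel-and-axle MA = R/r = 30/5 = 6.
Effort = load / MA = 222 / 6 = 37 N.

37 N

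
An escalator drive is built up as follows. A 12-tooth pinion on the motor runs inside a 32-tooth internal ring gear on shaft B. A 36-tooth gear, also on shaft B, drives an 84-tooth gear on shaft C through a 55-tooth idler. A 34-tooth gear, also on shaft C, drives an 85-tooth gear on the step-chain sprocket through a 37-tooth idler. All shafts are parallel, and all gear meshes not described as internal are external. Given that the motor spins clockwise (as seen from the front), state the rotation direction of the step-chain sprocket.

the motor → shaft B: internal mesh, same direction → CW.
shaft B → shaft C: driver → idler → driven is 2 external meshes, 2 reversals → CW.
shaft C → the step-chain sprocket: driver → idler → driven is 2 external meshes, 2 reversals → CW.
4 reversals in total — an even number — so the step-chain sprocket turns the same way as the motor.

clockwise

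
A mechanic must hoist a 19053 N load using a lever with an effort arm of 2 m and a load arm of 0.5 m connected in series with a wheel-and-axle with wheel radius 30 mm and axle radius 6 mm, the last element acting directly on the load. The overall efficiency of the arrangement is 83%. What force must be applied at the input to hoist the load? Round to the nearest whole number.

Lever MA = effort arm / load arm = 2/0.5 = 4.
Wheel-and-axle MA = R/r = 30/6 = 5.
Combined ideal MA = 4 × 5 = 20.
Actual MA = 20 × 0.83 = 16.6.
Effort = load / actual MA = 19053 / 16.6 = 1147.8 N.

1148 N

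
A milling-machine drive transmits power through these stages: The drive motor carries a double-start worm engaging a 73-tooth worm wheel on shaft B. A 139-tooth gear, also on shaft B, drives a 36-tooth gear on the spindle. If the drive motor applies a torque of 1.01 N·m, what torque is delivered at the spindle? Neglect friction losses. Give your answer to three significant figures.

Worm: ratio = 73/2 = 36.5; torque at shaft B = 1.01 × 36.5 = 36.865 N·m.
Gear mesh: ratio = 36/139 = 0.25899; torque at the spindle = 36.865 × 0.25899 = 9.5478 N·m.

9.55 N·m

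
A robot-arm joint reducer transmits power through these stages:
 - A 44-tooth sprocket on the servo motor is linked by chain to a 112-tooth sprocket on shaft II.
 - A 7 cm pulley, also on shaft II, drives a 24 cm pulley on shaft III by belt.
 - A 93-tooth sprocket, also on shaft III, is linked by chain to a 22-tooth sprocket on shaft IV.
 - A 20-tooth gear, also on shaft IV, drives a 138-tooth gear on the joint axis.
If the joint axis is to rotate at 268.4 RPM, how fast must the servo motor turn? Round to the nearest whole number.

Overall ratio R = 2.5455 × 3.4286 × 0.23656 × 6.9 = 14.245.
Required input speed = output speed × R = 268.4 × 14.245 = 3823.4 RPM.

3823 RPM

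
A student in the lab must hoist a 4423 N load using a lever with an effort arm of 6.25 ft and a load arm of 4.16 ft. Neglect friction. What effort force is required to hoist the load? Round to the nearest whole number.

2944 N

Lever MA = effort arm / load arm = 6.25/4.16 = 1.5024.
Effort = load / MA = 4423 / 1.5024 = 2943.9 N.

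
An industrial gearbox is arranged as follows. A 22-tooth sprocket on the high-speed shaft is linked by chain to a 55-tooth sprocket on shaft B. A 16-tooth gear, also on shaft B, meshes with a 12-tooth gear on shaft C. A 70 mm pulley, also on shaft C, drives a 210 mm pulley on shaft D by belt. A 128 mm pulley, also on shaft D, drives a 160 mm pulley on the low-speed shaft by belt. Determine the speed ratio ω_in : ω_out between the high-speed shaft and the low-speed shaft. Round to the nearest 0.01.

7.03

Each stage contributes driven/driver: chain 55/22 = 2.5, gear mesh 12/16 = 0.75, belt 210/70 = 3, belt 160/128 = 1.25.
Overall: 2.5 × 0.75 × 3 × 1.25 = 7.0312.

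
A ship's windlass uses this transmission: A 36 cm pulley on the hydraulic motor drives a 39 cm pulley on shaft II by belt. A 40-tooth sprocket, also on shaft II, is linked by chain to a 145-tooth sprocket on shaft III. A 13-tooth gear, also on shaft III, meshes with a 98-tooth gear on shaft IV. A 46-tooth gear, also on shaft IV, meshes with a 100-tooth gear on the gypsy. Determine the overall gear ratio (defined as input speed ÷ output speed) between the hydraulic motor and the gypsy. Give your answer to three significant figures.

64.4

Each stage contributes driven/driver: belt 39/36 = 1.0833, chain 145/40 = 3.625, gear mesh 98/13 = 7.5385, gear mesh 100/46 = 2.1739.
Overall: 1.0833 × 3.625 × 7.5385 × 2.1739 = 64.357.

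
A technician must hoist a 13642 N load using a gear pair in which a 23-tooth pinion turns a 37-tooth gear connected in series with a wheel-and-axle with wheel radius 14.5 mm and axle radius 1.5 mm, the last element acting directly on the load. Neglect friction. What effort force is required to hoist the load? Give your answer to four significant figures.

877.3 N

Gear pair MA = 37/23 = 1.6087.
Wheel-and-axle MA = R/r = 14.5/1.5 = 9.6667.
Combined ideal MA = 1.6087 × 9.6667 = 15.551.
Effort = load / MA = 13642 / 15.551 = 877.26 N.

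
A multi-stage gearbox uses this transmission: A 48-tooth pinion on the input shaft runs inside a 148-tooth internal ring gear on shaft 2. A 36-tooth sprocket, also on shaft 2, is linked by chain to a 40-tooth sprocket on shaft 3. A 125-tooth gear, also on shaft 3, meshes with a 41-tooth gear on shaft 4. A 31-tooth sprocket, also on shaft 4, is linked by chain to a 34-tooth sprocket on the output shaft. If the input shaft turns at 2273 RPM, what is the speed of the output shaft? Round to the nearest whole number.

1844 RPM

internal gear 148/48 = 3.0833 → 2273/3.0833 = 737.19 RPM
chain 40/36 = 1.1111 → 737.19/1.1111 = 663.47 RPM
gear mesh 41/125 = 0.328 → 663.47/0.328 = 2022.8 RPM
chain 34/31 = 1.0968 → 2022.8/1.0968 = 1844.3 RPM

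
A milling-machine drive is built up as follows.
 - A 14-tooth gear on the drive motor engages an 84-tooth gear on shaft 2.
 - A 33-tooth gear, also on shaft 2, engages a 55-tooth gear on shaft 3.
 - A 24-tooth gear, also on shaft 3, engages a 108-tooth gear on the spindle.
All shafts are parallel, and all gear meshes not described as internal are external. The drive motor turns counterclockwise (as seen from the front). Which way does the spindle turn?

the drive motor → shaft 2: external mesh, 1 reversal → CW.
shaft 2 → shaft 3: external mesh, 1 reversal → CCW.
shaft 3 → the spindle: external mesh, 1 reversal → CW.
3 reversals in total — an odd number — so the spindle turns opposite to the drive motor.

clockwise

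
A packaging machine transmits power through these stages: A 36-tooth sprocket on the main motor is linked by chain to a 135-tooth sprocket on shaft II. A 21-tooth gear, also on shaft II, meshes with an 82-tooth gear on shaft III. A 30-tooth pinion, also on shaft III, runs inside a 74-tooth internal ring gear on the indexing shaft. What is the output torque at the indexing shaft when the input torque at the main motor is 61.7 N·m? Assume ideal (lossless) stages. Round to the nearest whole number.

Chain: ratio = 135/36 = 3.75; torque at shaft II = 61.7 × 3.75 = 231.38 N·m.
Gear mesh: ratio = 82/21 = 3.9048; torque at shaft III = 231.38 × 3.9048 = 903.46 N·m.
Internal gear: ratio = 74/30 = 2.4667; torque at the indexing shaft = 903.46 × 2.4667 = 2228.5 N·m.

2229 N·m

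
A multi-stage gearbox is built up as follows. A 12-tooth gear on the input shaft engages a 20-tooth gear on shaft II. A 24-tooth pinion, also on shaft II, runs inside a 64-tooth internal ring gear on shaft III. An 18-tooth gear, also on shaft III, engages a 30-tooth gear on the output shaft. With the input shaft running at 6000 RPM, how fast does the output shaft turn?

Gear mesh: ratio = 20/12 = 1.6667, so shaft II turns at 6000 / 1.6667 = 3600 RPM.
Internal gear: ratio = 64/24 = 2.6667, so shaft III turns at 3600 / 2.6667 = 1350 RPM.
Gear mesh: ratio = 30/18 = 1.6667, so the output shaft turns at 1350 / 1.6667 = 810 RPM.

810 RPM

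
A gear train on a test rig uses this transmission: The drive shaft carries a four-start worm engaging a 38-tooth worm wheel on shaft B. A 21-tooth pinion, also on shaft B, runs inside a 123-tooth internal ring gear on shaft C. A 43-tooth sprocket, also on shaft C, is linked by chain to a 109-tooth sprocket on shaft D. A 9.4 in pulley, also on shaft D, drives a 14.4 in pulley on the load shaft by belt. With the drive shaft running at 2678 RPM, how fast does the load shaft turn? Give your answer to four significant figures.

12.39 RPM

worm 38/4 = 9.5 → 2678/9.5 = 281.89 RPM
internal gear 123/21 = 5.8571 → 281.89/5.8571 = 48.128 RPM
chain 109/43 = 2.5349 → 48.128/2.5349 = 18.986 RPM
belt 14.4/9.4 = 1.5319 → 18.986/1.5319 = 12.394 RPM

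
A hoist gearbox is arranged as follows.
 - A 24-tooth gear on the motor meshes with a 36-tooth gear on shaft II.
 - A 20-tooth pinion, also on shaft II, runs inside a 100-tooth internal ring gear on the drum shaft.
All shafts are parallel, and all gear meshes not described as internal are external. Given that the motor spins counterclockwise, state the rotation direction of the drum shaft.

clockwise

the motor → shaft II: external mesh, 1 reversal → CW.
shaft II → the drum shaft: internal mesh, same direction → CW.
1 reversal in total — an odd number — so the drum shaft turns opposite to the motor.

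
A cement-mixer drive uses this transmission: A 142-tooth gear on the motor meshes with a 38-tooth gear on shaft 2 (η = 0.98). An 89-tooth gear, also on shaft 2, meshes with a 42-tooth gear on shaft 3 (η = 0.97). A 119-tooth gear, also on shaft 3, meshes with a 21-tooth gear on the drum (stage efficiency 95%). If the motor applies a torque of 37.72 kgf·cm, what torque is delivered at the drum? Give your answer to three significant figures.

0.759 kgf·cm

Gear mesh: ratio = 38/142 = 0.26761; torque at shaft 2 = 37.72 × 0.26761 × 0.98 = 9.8922 kgf·cm.
Gear mesh: ratio = 42/89 = 0.47191; torque at shaft 3 = 9.8922 × 0.47191 × 0.97 = 4.5282 kgf·cm.
Gear mesh: ratio = 21/119 = 0.17647; torque at the drum = 4.5282 × 0.17647 × 0.95 = 0.75914 kgf·cm.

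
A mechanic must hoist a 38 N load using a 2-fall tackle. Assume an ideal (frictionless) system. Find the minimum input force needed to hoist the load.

Block-and-tackle MA = number of supporting rope parts = 2.
Effort = load / MA = 38 / 2 = 19 N.

19 N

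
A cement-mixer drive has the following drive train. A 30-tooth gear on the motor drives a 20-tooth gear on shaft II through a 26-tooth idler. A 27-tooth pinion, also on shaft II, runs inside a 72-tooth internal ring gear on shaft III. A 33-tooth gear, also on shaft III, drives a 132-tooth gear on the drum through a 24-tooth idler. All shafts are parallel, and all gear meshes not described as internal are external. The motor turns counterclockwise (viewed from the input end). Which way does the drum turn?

the motor → shaft II: driver → idler → driven is 2 external meshes, 2 reversals → CCW.
shaft II → shaft III: internal mesh, same direction → CCW.
shaft III → the drum: driver → idler → driven is 2 external meshes, 2 reversals → CCW.
4 reversals in total — an even number — so the drum turns the same way as the motor.

counterclockwise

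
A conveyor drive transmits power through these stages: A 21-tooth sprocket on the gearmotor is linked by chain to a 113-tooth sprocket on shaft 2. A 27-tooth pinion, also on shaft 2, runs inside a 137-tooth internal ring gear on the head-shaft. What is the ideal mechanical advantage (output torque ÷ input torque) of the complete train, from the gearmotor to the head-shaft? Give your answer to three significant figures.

Each stage contributes driven/driver: chain 113/21 = 5.381, internal gear 137/27 = 5.0741.
Overall: 5.381 × 5.0741 = 27.303.

27.3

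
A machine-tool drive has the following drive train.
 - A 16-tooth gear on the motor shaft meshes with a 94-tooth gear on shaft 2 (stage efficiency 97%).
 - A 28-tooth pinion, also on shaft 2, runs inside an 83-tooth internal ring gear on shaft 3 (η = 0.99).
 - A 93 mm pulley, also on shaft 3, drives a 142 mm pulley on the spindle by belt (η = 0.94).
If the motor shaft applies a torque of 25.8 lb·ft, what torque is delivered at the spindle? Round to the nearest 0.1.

After the gear mesh (94/16): 25.8 × 5.875 × 0.97 = 147.03 lb·ft
After the internal gear (83/28): 147.03 × 2.9643 × 0.99 = 431.47 lb·ft
After the belt (142/93): 431.47 × 1.5269 × 0.94 = 619.28 lb·ft

619.3 lb·ft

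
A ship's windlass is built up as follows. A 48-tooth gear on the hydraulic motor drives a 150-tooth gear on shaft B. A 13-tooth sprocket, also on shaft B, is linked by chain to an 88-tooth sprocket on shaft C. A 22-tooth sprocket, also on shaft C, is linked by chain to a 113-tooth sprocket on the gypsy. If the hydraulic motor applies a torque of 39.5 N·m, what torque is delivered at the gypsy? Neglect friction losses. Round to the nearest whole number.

gear mesh 150/48 = 3.125 → τ = 39.5·3.125 = 123.44 N·m
chain 88/13 = 6.7692 → τ = 123.44·6.7692 = 835.58 N·m
chain 113/22 = 5.1364 → τ = 835.58·5.1364 = 4291.8 N·m

4292 N·m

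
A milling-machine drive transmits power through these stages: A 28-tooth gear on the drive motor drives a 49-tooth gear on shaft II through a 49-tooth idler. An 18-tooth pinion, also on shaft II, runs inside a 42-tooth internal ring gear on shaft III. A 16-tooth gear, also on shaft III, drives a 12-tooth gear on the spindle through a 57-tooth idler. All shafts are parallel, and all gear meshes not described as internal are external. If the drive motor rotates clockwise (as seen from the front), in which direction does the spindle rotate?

the drive motor → shaft II: driver → idler → driven is 2 external meshes, 2 reversals → CW.
shaft II → shaft III: internal mesh, same direction → CW.
shaft III → the spindle: driver → idler → driven is 2 external meshes, 2 reversals → CW.
4 reversals in total — an even number — so the spindle turns the same way as the drive motor.

clockwise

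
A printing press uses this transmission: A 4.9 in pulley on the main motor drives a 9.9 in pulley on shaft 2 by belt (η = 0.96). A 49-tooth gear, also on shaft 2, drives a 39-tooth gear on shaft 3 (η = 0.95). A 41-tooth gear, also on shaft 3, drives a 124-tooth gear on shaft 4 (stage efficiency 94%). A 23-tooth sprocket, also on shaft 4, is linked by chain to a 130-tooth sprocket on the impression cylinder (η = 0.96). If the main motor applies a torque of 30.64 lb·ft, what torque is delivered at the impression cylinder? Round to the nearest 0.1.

693.2 lb·ft

After the belt (9.9/4.9): 30.64 × 2.0204 × 0.96 = 59.429 lb·ft
After the gear mesh (39/49): 59.429 × 0.79592 × 0.95 = 44.936 lb·ft
After the gear mesh (124/41): 44.936 × 3.0244 × 0.94 = 127.75 lb·ft
After the chain (130/23): 127.75 × 5.6522 × 0.96 = 693.18 lb·ft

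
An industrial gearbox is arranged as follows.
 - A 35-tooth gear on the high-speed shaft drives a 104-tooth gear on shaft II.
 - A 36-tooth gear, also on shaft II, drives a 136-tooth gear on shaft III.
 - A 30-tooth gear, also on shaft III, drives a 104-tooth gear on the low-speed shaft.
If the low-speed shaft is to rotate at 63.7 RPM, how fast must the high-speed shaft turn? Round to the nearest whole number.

2479 RPM

Overall ratio R = 2.9714 × 3.7778 × 3.4667 = 38.915.
Required input speed = output speed × R = 63.7 × 38.915 = 2478.9 RPM.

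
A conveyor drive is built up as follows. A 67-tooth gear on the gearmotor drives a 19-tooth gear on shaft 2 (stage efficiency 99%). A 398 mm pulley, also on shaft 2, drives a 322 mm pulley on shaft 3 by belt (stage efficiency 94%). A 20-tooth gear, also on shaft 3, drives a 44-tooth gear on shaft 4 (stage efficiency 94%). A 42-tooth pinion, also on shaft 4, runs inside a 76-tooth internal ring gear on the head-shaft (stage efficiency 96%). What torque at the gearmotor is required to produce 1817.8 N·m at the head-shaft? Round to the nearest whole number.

2370 N·m

Overall ratio R = 0.28358 × 0.80905 × 2.2 × 1.8095 = 0.91335; overall efficiency η = 0.99 × 0.94 × 0.94 × 0.96 = 0.8398.
Input torque = output torque / (R × η) = 1817.8 / (0.91335 × 0.8398) = 2370 N·m.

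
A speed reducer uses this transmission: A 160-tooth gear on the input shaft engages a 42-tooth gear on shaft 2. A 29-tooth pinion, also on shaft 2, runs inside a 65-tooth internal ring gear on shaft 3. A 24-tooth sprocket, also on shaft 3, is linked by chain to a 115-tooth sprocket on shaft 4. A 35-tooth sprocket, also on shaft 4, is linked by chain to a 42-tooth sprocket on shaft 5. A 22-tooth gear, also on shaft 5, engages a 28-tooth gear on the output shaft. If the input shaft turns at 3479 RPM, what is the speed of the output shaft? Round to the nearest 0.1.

Gear mesh: ratio = 42/160 = 0.2625, so shaft 2 turns at 3479 / 0.2625 = 13253 RPM.
Internal gear: ratio = 65/29 = 2.2414, so shaft 3 turns at 13253 / 2.2414 = 5913 RPM.
Chain: ratio = 115/24 = 4.7917, so shaft 4 turns at 5913 / 4.7917 = 1234 RPM.
Chain: ratio = 42/35 = 1.2, so shaft 5 turns at 1234 / 1.2 = 1028.4 RPM.
Gear mesh: ratio = 28/22 = 1.2727, so the output shaft turns at 1028.4 / 1.2727 = 807.99 RPM.

808.0 RPM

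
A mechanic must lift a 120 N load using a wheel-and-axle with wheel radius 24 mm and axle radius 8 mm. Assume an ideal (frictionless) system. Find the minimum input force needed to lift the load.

40 N

Wheel-and-axle MA = R/r = 24/8 = 3.
Effort = load / MA = 120 / 3 = 40 N.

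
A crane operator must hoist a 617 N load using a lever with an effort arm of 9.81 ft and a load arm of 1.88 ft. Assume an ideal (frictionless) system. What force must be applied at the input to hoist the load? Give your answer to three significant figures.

Lever MA = effort arm / load arm = 9.81/1.88 = 5.2181.
Effort = load / MA = 617 / 5.2181 = 118.24 N.

118 N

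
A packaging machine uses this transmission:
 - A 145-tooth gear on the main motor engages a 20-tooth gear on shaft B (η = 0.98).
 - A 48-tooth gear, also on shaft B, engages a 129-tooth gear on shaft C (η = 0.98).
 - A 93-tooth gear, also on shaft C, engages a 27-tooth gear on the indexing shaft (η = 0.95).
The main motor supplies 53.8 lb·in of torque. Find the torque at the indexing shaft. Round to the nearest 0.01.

5.28 lb·in

Gear mesh: ratio = 20/145 = 0.13793; torque at shaft B = 53.8 × 0.13793 × 0.98 = 7.2723 lb·in.
Gear mesh: ratio = 129/48 = 2.6875; torque at shaft C = 7.2723 × 2.6875 × 0.98 = 19.153 lb·in.
Gear mesh: ratio = 27/93 = 0.29032; torque at the indexing shaft = 19.153 × 0.29032 × 0.95 = 5.2826 lb·in.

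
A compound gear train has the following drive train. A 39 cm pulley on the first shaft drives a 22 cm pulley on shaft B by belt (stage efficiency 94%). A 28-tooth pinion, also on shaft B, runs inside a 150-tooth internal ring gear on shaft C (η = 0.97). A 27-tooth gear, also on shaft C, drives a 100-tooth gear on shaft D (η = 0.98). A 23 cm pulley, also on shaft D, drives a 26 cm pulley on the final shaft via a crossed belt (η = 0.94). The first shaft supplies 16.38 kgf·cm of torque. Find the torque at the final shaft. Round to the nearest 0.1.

Belt: ratio = 22/39 = 0.5641; torque at shaft B = 16.38 × 0.5641 × 0.94 = 8.6856 kgf·cm.
Internal gear: ratio = 150/28 = 5.3571; torque at shaft C = 8.6856 × 5.3571 × 0.97 = 45.134 kgf·cm.
Gear mesh: ratio = 100/27 = 3.7037; torque at shaft D = 45.134 × 3.7037 × 0.98 = 163.82 kgf·cm.
Belt: ratio = 26/23 = 1.1304; torque at the final shaft = 163.82 × 1.1304 × 0.94 = 174.08 kgf·cm.

174.1 kgf·cm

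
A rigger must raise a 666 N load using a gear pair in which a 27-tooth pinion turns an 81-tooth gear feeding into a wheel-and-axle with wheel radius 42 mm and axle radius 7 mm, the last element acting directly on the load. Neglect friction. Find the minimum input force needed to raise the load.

Gear pair MA = 81/27 = 3.
Wheel-and-axle MA = R/r = 42/7 = 6.
Combined ideal MA = 3 × 6 = 18.
Effort = load / MA = 666 / 18 = 37 N.

37 N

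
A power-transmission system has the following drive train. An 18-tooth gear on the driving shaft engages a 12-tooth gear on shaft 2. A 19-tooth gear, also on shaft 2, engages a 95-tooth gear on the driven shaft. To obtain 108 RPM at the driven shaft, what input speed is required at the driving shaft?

360 RPM

Overall ratio R = 0.66667 × 5 = 3.3333.
Required input speed = output speed × R = 108 × 3.3333 = 360 RPM.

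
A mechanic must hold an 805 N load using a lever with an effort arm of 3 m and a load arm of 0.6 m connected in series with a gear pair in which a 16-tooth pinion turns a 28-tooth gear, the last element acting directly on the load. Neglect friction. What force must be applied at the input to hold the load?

Lever MA = effort arm / load arm = 3/0.6 = 5.
Gear pair MA = 28/16 = 1.75.
Combined ideal MA = 5 × 1.75 = 8.75.
Effort = load / MA = 805 / 8.75 = 92 N.

92 N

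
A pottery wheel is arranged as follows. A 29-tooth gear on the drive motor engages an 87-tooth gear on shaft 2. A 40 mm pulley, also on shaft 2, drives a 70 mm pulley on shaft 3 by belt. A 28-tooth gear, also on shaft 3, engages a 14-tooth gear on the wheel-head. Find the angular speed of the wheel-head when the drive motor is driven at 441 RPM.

gear mesh 87/29 = 3 → 441/3 = 147 RPM
belt 70/40 = 1.75 → 147/1.75 = 84 RPM
gear mesh 14/28 = 0.5 → 84/0.5 = 168 RPM

168 RPM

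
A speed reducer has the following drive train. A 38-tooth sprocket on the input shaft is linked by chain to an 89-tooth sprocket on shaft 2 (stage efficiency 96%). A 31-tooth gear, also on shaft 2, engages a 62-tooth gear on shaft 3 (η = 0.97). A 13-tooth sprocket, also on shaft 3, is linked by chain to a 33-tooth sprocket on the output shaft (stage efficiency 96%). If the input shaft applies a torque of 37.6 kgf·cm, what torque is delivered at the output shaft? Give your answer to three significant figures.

After the chain (89/38): 37.6 × 2.3421 × 0.96 = 84.541 kgf·cm
After the gear mesh (62/31): 84.541 × 2 × 0.97 = 164.01 kgf·cm
After the chain (33/13): 164.01 × 2.5385 × 0.96 = 399.68 kgf·cm

400 kgf·cm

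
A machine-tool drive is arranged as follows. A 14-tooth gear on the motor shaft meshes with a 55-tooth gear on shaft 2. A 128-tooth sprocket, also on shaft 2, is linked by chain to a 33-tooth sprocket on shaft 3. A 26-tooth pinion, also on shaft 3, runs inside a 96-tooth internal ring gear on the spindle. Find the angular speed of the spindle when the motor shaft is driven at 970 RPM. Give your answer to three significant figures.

gear mesh 55/14 = 3.9286 → 970/3.9286 = 246.91 RPM
chain 33/128 = 0.25781 → 246.91/0.25781 = 957.71 RPM
internal gear 96/26 = 3.6923 → 957.71/3.6923 = 259.38 RPM

259 RPM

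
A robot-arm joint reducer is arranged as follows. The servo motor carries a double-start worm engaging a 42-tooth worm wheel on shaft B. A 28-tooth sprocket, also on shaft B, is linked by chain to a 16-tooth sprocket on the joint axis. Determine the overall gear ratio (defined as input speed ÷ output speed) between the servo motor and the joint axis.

Each stage contributes driven/driver: worm 42/2 = 21, chain 16/28 = 0.57143.
Overall: 21 × 0.57143 = 12.

12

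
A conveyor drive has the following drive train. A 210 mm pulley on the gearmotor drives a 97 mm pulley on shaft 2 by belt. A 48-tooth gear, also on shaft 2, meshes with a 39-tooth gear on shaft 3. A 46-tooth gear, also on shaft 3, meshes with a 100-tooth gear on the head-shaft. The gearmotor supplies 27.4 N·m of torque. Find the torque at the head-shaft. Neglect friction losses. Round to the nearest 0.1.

22.4 N·m

Belt: ratio = 97/210 = 0.4619; torque at shaft 2 = 27.4 × 0.4619 = 12.656 N·m.
Gear mesh: ratio = 39/48 = 0.8125; torque at shaft 3 = 12.656 × 0.8125 = 10.283 N·m.
Gear mesh: ratio = 100/46 = 2.1739; torque at the head-shaft = 10.283 × 2.1739 = 22.355 N·m.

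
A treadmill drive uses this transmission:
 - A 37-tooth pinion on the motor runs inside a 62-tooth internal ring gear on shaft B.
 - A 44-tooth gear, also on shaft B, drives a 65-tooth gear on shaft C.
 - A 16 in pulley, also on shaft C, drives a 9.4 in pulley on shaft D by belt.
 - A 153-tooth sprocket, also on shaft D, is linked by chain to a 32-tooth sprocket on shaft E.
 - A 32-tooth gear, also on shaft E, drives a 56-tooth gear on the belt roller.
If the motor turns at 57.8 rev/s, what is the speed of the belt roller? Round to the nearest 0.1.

Internal gear: ratio = 62/37 = 1.6757, so shaft B turns at 57.8 / 1.6757 = 34.494 rev/s.
Gear mesh: ratio = 65/44 = 1.4773, so shaft C turns at 34.494 / 1.4773 = 23.349 rev/s.
Belt: ratio = 9.4/16 = 0.5875, so shaft D turns at 23.349 / 0.5875 = 39.744 rev/s.
Chain: ratio = 32/153 = 0.20915, so shaft E turns at 39.744 / 0.20915 = 190.03 rev/s.
Gear mesh: ratio = 56/32 = 1.75, so the belt roller turns at 190.03 / 1.75 = 108.59 rev/s.

108.6 rev/s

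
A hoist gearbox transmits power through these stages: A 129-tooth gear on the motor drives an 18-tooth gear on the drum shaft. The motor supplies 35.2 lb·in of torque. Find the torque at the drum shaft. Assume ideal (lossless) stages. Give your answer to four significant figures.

gear mesh 18/129 = 0.13953 → τ = 35.2·0.13953 = 4.9116 lb·in

4.912 lb·in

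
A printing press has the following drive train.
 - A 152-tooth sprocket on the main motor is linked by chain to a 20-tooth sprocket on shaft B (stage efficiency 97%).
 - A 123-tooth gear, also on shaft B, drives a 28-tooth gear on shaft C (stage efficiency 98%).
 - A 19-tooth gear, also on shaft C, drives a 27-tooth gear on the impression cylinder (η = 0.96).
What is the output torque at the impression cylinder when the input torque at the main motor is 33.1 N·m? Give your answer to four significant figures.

After the chain (20/152): 33.1 × 0.13158 × 0.97 = 4.2246 N·m
After the gear mesh (28/123): 4.2246 × 0.22764 × 0.98 = 0.94246 N·m
After the gear mesh (27/19): 0.94246 × 1.4211 × 0.96 = 1.2857 N·m

1.286 N·m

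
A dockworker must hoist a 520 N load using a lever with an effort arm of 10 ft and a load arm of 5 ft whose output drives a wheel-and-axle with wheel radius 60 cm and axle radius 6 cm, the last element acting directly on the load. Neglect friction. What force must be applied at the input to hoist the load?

26 N

Lever MA = effort arm / load arm = 10/5 = 2.
Wheel-and-axle MA = R/r = 60/6 = 10.
Combined ideal MA = 2 × 10 = 20.
Effort = load / MA = 520 / 20 = 26 N.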